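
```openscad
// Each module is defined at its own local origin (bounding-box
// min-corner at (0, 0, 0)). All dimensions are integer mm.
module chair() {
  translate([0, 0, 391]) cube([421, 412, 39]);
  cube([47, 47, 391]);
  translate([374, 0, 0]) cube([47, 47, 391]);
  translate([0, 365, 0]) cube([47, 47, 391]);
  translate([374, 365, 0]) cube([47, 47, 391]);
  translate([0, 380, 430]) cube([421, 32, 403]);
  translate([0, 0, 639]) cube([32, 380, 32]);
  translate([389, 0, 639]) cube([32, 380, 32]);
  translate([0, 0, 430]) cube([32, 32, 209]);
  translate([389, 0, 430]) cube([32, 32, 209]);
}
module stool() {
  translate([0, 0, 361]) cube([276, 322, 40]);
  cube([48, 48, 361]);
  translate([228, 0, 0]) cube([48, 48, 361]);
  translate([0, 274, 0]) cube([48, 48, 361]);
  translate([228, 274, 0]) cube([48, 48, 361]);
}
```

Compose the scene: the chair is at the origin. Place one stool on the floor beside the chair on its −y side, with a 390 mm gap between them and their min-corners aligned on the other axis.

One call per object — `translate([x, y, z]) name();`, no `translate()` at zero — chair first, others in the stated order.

chair();
translate([0, -712, 0]) stool();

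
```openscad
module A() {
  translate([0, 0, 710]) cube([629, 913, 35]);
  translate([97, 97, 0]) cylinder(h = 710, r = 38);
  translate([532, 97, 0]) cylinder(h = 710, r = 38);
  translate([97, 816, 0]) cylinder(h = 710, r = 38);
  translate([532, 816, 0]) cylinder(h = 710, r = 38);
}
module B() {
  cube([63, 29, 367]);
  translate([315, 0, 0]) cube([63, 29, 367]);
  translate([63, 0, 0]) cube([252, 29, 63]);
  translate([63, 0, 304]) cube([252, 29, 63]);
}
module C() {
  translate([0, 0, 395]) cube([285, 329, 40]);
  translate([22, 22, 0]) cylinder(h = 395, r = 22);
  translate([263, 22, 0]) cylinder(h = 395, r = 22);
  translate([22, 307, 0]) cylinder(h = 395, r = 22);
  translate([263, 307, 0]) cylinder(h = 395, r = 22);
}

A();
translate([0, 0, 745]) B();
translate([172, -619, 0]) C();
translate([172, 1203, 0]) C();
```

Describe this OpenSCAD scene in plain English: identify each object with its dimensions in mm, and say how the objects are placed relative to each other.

A is a table: top 629 mm (x) × 913 mm (y), 35 mm thick, upper face at z = 745 mm, on four round legs of 76 mm diameter, each leg's bounding box inset 59 mm from the nearest pair of top edges, running from z = 0 to the bottom of the top.

B is a rectangular picture frame lying in the x–z plane (depth along y). The opening is 252 mm wide (x) by 241 mm tall (z), surrounded by a border 63 mm wide on all four sides. The frame is 29 mm deep and is made of two full-height vertical stiles with two horizontal rails fitted between them.

C is a four-legged stool. The seat is 285×329 mm, 40 mm thick, top at z = 435 mm. It stands on four round legs, each 44 mm in diameter, from z = 0 to the seat underside, each leg's axis is inset half a diameter from the nearest pair of seat edges (so the leg's bounding box is flush with the corner).

The picture frame is on top of the table. Two stools sit around the table at the −y, +y sides.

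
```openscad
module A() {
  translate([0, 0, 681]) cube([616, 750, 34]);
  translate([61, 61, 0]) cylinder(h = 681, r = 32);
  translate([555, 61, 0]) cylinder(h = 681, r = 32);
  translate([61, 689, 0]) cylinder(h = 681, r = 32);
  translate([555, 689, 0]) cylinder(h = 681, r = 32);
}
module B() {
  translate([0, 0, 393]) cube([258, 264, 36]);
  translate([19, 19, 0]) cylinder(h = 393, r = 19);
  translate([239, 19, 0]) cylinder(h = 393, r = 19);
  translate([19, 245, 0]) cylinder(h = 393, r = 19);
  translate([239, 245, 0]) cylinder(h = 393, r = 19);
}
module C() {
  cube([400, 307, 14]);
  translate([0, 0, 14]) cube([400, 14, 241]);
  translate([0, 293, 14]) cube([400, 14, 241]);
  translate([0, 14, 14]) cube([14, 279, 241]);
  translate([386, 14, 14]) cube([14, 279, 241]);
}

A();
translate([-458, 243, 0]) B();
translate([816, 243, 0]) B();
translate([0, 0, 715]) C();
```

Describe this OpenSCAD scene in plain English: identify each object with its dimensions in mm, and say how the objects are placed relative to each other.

A is a rectangular dining table. The top is 616×750×34 mm with its upper surface at z = 715 mm. It stands on four round legs of 64 mm diameter, each leg's bounding box inset 29 mm from the nearest pair of top edges, running from the floor to the underside of the top.

B is a four-legged stool. The seat is 258×264 mm, 36 mm thick, top at z = 429 mm. It stands on four round legs, each 38 mm in diameter, from z = 0 to the seat underside, each leg's axis is inset half a diameter from the nearest pair of seat edges (so the leg's bounding box is flush with the corner).

C is an open storage box with external size 400×307×255 mm and wall thickness 14 mm (the base is also 14 mm thick). The base covers the whole footprint; the four walls stand on the base, with the y-facing walls full-width and the x-facing walls fitting between their inner faces.

Two stools sit around the table at the −x, +x sides. The open box is on top of the table.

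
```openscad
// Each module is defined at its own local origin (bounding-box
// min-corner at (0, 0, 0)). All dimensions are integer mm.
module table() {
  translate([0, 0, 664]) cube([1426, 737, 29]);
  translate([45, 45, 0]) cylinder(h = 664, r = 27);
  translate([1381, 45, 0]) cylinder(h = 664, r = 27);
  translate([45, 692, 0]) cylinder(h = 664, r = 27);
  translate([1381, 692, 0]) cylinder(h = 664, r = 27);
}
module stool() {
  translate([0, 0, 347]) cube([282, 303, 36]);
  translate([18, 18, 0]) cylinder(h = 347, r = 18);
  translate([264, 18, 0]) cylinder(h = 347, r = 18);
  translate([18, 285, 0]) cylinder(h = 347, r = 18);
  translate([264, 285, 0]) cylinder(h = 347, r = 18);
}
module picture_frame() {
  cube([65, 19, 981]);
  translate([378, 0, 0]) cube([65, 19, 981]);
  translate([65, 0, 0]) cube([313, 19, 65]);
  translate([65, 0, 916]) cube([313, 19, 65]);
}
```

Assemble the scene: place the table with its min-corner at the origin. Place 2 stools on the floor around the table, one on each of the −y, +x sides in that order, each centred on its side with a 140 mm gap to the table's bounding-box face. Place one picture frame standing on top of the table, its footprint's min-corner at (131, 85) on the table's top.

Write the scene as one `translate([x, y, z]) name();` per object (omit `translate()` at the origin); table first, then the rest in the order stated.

table();
translate([572, -443, 0]) stool();
translate([1566, 217, 0]) stool();
translate([131, 85, 693]) picture_frame();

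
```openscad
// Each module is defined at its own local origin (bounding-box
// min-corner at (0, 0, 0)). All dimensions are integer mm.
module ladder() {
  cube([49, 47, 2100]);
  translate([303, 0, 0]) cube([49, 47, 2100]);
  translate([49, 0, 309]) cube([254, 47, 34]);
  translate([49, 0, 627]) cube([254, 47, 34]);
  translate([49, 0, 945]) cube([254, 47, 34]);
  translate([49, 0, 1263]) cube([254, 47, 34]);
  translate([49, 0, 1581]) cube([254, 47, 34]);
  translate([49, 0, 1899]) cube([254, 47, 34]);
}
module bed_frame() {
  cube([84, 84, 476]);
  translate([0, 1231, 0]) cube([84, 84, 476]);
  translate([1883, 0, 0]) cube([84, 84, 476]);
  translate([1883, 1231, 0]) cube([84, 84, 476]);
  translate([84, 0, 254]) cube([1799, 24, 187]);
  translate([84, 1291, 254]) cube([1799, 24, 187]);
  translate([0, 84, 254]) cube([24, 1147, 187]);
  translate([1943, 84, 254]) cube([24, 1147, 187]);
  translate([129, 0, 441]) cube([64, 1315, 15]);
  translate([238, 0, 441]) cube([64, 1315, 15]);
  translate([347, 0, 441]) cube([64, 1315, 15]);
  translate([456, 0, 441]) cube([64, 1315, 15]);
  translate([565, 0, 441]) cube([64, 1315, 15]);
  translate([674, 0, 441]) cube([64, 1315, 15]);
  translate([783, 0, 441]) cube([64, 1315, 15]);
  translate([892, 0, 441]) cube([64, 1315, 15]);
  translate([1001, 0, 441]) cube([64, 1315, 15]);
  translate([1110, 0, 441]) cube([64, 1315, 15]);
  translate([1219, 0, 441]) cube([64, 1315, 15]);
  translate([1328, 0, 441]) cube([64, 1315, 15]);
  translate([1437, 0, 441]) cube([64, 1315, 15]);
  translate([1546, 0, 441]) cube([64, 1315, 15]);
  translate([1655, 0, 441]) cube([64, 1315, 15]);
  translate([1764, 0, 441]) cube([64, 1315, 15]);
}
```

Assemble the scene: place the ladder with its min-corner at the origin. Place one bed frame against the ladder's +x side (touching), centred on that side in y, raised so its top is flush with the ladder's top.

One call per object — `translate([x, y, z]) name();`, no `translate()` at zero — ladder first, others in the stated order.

ladder();
translate([352, -634, 1624]) bed_frame();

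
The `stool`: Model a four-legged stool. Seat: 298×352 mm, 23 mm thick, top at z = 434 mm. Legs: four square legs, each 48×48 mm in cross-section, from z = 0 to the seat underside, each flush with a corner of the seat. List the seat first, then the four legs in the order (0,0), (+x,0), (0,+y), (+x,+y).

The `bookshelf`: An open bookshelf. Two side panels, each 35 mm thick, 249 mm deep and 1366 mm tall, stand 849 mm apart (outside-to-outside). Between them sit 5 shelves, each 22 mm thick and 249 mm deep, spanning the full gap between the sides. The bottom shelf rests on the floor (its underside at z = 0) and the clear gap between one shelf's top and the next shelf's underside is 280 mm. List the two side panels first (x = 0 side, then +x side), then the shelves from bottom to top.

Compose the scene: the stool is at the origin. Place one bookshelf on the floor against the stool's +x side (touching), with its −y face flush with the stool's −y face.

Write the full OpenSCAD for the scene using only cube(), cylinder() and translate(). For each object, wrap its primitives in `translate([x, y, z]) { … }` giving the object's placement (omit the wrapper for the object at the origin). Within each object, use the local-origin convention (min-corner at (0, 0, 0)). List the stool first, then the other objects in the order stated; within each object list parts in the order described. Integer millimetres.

translate([0, 0, 411]) cube([298, 352, 23]);
cube([48, 48, 411]);
translate([250, 0, 0]) cube([48, 48, 411]);
translate([0, 304, 0]) cube([48, 48, 411]);
translate([250, 304, 0]) cube([48, 48, 411]);
translate([298, 0, 0]) {
  cube([35, 249, 1366]);
  translate([814, 0, 0]) cube([35, 249, 1366]);
  translate([35, 0, 0]) cube([779, 249, 22]);
  translate([35, 0, 302]) cube([779, 249, 22]);
  translate([35, 0, 604]) cube([779, 249, 22]);
  translate([35, 0, 906]) cube([779, 249, 22]);
  translate([35, 0, 1208]) cube([779, 249, 22]);
}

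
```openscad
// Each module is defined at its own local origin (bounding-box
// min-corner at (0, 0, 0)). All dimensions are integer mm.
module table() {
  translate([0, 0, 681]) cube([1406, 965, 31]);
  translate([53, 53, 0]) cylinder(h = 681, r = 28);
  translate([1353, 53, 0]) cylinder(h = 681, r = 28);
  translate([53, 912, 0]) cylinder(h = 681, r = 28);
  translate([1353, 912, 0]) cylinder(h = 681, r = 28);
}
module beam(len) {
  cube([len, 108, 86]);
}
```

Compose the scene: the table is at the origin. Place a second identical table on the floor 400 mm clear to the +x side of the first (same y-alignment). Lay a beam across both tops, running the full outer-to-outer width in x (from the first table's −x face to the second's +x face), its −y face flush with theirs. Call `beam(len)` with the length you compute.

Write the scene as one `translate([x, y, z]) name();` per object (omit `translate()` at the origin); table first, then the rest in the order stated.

table();
translate([1806, 0, 0]) table();
translate([0, 0, 712]) beam(3212);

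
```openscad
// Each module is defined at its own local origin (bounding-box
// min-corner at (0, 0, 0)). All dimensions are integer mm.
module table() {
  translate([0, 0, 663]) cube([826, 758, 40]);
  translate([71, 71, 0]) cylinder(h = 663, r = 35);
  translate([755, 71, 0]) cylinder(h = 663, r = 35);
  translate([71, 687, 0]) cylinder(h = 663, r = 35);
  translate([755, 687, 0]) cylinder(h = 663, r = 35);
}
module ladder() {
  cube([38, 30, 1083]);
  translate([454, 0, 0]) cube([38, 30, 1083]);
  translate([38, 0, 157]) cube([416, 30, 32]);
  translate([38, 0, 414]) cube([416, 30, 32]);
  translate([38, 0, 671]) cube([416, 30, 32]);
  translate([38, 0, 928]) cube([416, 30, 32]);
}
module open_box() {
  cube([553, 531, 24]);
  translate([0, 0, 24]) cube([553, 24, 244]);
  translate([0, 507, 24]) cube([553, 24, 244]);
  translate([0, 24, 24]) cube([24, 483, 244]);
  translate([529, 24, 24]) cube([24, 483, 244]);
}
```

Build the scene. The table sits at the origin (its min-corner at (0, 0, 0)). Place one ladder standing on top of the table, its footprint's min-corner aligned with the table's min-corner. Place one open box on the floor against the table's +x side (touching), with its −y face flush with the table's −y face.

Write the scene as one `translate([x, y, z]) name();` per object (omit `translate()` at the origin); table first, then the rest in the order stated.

table();
translate([0, 0, 703]) ladder();
translate([826, 0, 0]) open_box();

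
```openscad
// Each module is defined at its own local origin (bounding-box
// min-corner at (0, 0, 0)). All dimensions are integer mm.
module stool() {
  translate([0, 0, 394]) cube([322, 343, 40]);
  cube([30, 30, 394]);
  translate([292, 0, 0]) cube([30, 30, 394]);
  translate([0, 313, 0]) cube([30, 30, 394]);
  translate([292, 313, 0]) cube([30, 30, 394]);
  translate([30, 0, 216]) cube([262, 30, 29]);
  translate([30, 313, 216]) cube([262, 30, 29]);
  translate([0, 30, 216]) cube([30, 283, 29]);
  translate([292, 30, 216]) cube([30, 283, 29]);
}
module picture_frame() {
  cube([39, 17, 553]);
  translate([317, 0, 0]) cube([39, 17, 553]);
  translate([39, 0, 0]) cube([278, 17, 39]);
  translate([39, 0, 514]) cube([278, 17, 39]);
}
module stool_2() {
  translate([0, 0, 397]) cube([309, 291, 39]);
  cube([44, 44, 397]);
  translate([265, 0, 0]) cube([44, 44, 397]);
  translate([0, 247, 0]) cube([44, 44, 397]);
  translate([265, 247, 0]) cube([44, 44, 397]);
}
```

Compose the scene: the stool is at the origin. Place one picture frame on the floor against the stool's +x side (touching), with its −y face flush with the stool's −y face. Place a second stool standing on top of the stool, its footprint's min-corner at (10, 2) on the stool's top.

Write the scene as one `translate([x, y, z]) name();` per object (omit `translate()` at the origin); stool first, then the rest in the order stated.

stool();
translate([322, 0, 0]) picture_frame();
translate([10, 2, 434]) stool_2();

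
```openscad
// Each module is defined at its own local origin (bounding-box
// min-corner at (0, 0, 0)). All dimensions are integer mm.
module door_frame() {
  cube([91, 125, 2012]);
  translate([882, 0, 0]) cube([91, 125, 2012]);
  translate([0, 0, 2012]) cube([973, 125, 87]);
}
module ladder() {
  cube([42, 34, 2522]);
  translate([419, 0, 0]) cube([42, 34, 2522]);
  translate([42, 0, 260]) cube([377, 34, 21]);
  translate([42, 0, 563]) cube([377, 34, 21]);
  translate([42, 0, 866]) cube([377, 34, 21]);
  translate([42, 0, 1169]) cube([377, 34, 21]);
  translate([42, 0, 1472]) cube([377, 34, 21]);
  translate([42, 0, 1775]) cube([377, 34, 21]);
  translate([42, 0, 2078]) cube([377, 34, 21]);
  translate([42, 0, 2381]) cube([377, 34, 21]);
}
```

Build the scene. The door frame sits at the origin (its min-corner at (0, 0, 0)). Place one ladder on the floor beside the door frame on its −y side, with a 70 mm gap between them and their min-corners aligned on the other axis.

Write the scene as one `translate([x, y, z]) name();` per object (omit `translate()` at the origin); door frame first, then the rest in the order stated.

door_frame();
translate([0, -104, 0]) ladder();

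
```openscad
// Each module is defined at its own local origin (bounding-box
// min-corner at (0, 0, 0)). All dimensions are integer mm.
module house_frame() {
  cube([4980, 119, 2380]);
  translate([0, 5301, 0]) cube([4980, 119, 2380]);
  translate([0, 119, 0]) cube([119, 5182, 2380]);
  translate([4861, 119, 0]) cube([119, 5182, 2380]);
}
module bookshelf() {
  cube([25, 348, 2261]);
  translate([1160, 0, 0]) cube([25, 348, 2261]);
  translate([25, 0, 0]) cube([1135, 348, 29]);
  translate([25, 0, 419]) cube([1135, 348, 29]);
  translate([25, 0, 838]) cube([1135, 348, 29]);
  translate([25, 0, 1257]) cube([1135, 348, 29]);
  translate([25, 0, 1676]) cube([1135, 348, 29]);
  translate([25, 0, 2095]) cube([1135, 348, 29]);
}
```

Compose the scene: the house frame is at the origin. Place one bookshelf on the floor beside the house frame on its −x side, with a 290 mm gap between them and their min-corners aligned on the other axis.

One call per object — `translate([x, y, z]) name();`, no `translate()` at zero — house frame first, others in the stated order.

house_frame();
translate([-1475, 0, 0]) bookshelf();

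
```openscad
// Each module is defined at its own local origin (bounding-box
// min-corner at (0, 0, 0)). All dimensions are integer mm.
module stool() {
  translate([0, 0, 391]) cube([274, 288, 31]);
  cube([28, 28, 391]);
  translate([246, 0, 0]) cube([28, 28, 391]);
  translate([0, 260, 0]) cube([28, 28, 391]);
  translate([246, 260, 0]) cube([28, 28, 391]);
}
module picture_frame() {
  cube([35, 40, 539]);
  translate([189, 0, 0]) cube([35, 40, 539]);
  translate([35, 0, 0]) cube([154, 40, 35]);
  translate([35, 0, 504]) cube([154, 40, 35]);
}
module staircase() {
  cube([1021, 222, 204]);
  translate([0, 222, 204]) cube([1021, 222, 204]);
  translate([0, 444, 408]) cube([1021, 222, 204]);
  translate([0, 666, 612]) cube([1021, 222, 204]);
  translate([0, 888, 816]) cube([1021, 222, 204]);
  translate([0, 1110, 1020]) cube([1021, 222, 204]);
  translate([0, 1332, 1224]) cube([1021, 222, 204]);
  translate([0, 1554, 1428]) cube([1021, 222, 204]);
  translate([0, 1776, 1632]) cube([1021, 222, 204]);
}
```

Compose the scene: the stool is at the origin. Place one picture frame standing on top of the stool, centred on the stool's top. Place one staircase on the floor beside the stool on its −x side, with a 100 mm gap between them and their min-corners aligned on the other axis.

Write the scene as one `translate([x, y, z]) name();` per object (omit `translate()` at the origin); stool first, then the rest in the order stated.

stool();
translate([25, 124, 422]) picture_frame();
translate([-1121, 0, 0]) staircase();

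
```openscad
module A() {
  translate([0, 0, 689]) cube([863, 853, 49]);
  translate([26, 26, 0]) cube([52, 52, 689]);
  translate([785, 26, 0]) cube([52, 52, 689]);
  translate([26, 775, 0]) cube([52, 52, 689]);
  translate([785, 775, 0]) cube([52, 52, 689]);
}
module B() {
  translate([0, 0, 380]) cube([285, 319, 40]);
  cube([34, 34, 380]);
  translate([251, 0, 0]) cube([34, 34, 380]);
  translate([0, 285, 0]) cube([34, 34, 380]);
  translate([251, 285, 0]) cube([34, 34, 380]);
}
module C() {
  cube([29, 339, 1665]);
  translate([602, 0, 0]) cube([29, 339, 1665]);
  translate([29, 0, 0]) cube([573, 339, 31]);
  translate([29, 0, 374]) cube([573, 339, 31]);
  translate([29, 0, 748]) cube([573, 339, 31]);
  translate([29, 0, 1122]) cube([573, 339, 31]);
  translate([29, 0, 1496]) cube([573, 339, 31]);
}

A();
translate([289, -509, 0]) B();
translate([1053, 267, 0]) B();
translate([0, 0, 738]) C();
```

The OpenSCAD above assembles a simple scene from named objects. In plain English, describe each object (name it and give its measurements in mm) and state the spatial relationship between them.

A is a rectangular dining table. The top is 863×853×49 mm with its upper surface at z = 738 mm. It stands on four 52×52 mm square legs, each inset 26 mm from the nearest pair of top edges, running from the floor to the underside of the top.

B is a simple wooden stool: a rectangular seat 285 mm (x) by 319 mm (y), 40 mm thick, top face at z = 420 mm, on four square legs, each 34×34 mm in cross-section. The legs rest on z = 0, each flush with a corner of the seat.

C is a bookshelf 631 mm wide overall, 339 mm deep and 1665 mm tall. The two sides are 29 mm thick vertical panels. 5 horizontal shelves of 31 mm thickness span between the inner faces of the sides; the lowest shelf sits on the floor and shelves are stacked with a clear vertical gap of 343 mm between each pair.

Two stools sit around the table at the −y, +x sides. The bookshelf is on top of the table.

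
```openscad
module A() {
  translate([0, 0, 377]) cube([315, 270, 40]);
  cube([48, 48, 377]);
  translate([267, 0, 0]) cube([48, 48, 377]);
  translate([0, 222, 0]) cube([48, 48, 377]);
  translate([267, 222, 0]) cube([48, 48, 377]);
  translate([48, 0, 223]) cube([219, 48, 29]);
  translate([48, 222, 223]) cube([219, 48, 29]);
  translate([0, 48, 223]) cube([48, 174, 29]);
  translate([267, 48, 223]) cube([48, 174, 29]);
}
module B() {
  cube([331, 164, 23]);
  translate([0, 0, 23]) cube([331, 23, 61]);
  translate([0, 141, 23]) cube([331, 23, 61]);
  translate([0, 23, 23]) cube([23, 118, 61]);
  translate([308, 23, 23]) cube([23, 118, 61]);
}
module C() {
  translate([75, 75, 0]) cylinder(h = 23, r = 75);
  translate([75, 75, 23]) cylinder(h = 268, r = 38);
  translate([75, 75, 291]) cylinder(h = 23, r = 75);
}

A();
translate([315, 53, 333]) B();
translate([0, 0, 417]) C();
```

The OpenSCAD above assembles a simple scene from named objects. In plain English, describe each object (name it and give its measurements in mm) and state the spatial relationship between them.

A is a four-legged stool. The seat is 315×270 mm, 40 mm thick, top at z = 417 mm. It stands on four square legs, each 48×48 mm in cross-section, from z = 0 to the seat underside, each flush with a corner of the seat. Four stretchers, 48 mm wide and 29 mm tall, connect adjacent legs with their undersides at z = 223 mm, each running between the inner faces of the legs it joins and aligned with the legs' outer faces on the other axis.

B is an open storage box with external size 331×164×84 mm and wall thickness 23 mm (the base is also 23 mm thick). The base covers the whole footprint; the four walls stand on the base, with the y-facing walls full-width and the x-facing walls fitting between their inner faces.

C is a spool: two coaxial disc flanges of radius 75 mm and thickness 23 mm, joined by a core cylinder of radius 38 mm and height 268 mm. The lower flange rests on z = 0 and the three cylinders share a vertical axis.

The open box is beside the stool with their tops flush at z = 417. The spool is on top of the stool.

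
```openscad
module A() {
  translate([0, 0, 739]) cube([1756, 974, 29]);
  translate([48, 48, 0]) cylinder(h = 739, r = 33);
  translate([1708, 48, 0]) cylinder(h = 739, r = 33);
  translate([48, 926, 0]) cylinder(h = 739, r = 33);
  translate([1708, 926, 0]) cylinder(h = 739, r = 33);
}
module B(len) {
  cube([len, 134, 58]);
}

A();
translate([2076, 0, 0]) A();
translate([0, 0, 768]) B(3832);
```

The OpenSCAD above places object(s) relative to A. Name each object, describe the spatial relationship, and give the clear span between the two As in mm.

A is a table. B is a beam. A beam spans the tops of two tables. The clear span between the two tables is 320 mm.

Second table starts at x = 2076; first ends at x = 1756; clear span = 2076 − 1756 = 320 mm.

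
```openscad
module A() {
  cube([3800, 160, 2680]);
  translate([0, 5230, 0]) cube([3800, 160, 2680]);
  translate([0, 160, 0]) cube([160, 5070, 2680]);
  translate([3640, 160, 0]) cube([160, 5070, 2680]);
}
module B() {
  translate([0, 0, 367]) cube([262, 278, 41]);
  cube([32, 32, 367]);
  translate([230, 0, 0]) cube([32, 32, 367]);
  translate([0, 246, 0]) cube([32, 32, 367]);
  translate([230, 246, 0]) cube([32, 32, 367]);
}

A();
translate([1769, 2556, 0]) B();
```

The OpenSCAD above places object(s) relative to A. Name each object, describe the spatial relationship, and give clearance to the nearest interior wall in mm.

A is a house frame. B is a stool. The stool sits inside the house frame, centred. The clearance to the nearest interior wall is 1609 mm.

Clearances: x = 1609, y = 2396; minimum 1609 mm.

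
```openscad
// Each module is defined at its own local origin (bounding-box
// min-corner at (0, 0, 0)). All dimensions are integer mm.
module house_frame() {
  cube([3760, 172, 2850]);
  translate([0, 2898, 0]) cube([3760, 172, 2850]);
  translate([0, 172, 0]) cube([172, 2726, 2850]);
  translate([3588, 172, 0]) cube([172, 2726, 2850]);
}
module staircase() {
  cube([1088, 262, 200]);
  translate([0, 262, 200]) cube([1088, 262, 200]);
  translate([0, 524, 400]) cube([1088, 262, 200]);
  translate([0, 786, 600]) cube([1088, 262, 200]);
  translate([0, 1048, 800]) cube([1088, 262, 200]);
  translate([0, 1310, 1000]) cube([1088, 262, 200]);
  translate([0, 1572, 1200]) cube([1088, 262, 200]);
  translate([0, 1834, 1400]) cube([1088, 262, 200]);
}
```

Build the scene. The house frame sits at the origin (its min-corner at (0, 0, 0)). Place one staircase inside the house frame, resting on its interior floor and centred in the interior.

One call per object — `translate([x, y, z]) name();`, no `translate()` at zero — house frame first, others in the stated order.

house_frame();
translate([1336, 487, 0]) staircase();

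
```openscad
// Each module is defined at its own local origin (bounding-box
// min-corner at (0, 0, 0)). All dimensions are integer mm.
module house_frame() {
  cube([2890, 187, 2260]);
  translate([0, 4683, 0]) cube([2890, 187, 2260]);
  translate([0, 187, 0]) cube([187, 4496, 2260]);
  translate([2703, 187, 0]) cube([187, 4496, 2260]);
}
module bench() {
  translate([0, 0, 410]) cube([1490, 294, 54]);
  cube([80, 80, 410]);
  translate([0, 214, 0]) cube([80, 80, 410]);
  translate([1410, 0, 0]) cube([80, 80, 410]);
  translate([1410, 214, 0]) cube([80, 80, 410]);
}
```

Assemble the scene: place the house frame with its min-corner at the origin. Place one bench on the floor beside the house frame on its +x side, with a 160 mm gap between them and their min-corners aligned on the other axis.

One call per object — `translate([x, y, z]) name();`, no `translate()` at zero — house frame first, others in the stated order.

house_frame();
translate([3050, 0, 0]) bench();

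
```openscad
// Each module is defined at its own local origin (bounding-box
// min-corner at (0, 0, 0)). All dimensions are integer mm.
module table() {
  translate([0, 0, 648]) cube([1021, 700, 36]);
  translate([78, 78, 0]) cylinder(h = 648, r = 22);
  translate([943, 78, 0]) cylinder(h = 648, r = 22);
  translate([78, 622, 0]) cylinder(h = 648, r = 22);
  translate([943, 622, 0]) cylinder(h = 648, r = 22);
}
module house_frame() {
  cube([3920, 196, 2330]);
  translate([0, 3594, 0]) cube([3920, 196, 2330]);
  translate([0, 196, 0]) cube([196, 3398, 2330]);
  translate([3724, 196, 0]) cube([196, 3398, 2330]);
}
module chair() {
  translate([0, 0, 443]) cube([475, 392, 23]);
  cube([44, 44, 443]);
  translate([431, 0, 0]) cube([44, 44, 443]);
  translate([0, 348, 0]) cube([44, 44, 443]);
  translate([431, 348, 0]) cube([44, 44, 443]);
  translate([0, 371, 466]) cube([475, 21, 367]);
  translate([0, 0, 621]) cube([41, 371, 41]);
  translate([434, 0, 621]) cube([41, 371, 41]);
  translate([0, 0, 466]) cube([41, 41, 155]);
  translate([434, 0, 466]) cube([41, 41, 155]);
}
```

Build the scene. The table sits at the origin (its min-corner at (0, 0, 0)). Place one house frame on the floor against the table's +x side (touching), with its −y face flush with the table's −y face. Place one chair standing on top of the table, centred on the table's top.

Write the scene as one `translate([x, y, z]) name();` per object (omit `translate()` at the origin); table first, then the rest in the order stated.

table();
translate([1021, 0, 0]) house_frame();
translate([273, 154, 684]) chair();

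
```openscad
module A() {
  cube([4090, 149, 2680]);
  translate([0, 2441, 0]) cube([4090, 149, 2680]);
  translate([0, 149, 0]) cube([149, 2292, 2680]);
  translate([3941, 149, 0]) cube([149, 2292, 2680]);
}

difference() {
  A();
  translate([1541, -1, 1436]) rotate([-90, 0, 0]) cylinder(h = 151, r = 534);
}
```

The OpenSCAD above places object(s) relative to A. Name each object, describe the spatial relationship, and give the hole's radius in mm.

The subtracted cylinder has r = 534 mm.

A is a house frame. The house frame has a circular hole through its front wall. The hole's radius is 534 mm.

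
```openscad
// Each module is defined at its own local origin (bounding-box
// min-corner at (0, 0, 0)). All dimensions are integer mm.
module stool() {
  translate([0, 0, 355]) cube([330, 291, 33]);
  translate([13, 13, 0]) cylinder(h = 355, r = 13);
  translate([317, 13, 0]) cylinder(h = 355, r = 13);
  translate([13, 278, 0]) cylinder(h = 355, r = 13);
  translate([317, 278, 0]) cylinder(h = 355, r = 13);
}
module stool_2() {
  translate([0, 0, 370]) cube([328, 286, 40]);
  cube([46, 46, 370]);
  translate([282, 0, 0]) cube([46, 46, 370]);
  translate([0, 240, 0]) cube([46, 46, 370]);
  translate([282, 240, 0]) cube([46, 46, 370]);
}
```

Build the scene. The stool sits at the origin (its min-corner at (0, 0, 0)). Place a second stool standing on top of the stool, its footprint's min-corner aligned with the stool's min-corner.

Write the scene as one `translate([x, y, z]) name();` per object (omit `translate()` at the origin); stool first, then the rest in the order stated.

stool();
translate([0, 0, 388]) stool_2();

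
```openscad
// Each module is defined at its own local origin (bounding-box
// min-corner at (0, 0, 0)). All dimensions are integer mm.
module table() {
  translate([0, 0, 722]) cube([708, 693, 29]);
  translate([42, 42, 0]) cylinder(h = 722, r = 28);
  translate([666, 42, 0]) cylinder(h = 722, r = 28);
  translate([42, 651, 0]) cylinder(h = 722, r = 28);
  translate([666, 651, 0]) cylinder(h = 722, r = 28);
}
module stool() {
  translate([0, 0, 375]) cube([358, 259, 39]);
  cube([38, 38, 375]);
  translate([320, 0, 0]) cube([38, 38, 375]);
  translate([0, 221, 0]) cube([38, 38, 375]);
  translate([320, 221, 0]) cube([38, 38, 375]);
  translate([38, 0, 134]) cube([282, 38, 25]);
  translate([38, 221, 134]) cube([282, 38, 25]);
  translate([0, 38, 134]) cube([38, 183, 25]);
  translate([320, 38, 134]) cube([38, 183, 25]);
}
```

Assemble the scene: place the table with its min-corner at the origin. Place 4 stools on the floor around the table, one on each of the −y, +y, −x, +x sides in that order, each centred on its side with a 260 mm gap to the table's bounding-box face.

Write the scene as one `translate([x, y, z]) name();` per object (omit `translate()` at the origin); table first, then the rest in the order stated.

table();
translate([175, -519, 0]) stool();
translate([175, 953, 0]) stool();
translate([-618, 217, 0]) stool();
translate([968, 217, 0]) stool();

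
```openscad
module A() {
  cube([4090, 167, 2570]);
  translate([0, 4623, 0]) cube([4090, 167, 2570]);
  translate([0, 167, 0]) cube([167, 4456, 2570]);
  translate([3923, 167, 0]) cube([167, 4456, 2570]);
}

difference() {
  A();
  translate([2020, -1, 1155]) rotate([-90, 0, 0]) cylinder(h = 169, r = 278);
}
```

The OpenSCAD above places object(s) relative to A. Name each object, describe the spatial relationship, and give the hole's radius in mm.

A is a house frame. The house frame has a circular hole through its front wall. The hole's radius is 278 mm.

The subtracted cylinder has r = 278 mm.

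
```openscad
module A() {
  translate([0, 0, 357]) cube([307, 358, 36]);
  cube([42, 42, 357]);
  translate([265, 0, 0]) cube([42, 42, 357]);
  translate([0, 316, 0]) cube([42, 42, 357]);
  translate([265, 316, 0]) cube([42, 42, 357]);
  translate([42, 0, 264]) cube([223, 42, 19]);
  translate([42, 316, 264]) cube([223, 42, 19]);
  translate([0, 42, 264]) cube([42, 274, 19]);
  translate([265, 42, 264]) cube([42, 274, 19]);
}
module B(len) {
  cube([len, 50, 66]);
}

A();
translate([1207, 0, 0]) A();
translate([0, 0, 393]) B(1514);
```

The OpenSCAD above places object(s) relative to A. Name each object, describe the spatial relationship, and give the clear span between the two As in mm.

A is a stool. B is a beam. A beam spans the tops of two stools. The clear span between the two stools is 900 mm.

Second stool starts at x = 1207; first ends at x = 307; clear span = 1207 − 307 = 900 mm.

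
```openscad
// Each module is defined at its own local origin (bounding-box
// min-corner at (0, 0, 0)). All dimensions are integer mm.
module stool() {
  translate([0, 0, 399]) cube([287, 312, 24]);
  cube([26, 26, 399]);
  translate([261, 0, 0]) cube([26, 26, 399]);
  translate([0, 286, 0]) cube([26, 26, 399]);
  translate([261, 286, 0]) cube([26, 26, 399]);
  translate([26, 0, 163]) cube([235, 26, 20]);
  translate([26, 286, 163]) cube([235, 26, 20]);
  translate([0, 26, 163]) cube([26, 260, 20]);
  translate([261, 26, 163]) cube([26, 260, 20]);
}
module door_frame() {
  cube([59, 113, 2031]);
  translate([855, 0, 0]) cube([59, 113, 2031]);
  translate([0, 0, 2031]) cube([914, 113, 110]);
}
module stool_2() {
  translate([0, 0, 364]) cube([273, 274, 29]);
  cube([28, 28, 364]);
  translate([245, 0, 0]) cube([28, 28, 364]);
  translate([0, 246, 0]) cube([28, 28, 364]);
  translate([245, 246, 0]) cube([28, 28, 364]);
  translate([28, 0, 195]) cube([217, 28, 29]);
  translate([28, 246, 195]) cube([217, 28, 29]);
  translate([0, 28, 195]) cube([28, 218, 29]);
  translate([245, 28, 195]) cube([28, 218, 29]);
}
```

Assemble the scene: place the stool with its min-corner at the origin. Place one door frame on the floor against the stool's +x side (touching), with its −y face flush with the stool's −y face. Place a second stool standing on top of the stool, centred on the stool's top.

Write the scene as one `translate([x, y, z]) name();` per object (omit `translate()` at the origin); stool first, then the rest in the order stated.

stool();
translate([287, 0, 0]) door_frame();
translate([7, 19, 423]) stool_2();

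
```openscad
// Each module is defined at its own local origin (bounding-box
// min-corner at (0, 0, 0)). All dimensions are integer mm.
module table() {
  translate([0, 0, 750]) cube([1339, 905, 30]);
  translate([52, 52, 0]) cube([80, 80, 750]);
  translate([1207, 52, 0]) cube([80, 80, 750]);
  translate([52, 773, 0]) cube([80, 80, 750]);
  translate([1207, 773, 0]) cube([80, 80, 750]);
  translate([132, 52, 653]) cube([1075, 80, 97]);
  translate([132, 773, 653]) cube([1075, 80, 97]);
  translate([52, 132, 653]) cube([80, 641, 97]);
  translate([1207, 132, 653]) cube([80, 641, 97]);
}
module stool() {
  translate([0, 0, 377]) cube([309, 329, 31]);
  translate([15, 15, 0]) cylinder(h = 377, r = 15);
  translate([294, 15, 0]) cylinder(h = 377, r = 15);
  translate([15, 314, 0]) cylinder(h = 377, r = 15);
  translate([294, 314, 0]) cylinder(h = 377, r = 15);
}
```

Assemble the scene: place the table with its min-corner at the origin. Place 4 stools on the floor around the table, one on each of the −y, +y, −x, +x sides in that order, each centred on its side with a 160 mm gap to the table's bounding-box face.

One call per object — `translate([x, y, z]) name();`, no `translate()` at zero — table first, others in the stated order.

table();
translate([515, -489, 0]) stool();
translate([515, 1065, 0]) stool();
translate([-469, 288, 0]) stool();
translate([1499, 288, 0]) stool();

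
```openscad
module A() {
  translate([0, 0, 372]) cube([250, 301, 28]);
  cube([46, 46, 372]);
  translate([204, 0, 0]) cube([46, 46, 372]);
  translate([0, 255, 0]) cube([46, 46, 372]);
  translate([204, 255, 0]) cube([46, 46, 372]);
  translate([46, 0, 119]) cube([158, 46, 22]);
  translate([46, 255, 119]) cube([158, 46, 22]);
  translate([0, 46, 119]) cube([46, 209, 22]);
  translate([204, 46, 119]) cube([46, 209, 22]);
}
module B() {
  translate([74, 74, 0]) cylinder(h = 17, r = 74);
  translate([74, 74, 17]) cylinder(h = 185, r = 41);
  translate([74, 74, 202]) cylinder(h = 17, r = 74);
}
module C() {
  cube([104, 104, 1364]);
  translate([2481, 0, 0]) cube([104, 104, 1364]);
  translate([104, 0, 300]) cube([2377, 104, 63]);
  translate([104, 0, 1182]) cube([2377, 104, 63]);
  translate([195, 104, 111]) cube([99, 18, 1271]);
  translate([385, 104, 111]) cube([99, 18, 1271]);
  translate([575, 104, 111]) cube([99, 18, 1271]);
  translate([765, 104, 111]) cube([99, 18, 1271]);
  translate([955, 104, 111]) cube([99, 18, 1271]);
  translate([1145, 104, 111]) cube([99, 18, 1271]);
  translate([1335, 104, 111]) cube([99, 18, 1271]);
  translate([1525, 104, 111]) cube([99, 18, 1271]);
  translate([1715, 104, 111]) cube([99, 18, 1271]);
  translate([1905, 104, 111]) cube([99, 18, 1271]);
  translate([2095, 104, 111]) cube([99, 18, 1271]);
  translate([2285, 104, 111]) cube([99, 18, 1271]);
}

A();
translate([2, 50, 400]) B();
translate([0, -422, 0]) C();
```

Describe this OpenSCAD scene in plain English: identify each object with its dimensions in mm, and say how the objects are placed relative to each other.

A is a simple wooden stool: a rectangular seat 250 mm (x) by 301 mm (y), 28 mm thick, top face at z = 400 mm, on four square legs, each 46×46 mm in cross-section. The legs rest on z = 0, each flush with a corner of the seat. Four stretchers, 46 mm wide and 22 mm tall, connect adjacent legs with their undersides at z = 119 mm, each running between the inner faces of the legs it joins and aligned with the legs' outer faces on the other axis.

B is a spool: two coaxial disc flanges of radius 74 mm and thickness 17 mm, joined by a core cylinder of radius 41 mm and height 185 mm. The lower flange rests on z = 0 and the three cylinders share a vertical axis.

C is a fence section. Two 104×104 mm posts, 1364 mm tall, stand on the floor with a clear span of 2377 mm between their inner faces. Two horizontal rails of 104×63 mm section span the gap between the posts with their undersides at z = 300 mm and z = 1182 mm, flush with the posts' −y face. 12 pickets, each 99 mm wide, 18 mm thick and 1271 mm tall, are fixed to the +y face of the rails with their bottoms at z = 111 mm, evenly spaced across the span with equal gaps (rounded down to the nearest mm) at the −x end and between each pair — any rounding remainder accumulates at the +x end.

The spool is on top of the stool. The fence section is on the floor beside the stool on its −y side.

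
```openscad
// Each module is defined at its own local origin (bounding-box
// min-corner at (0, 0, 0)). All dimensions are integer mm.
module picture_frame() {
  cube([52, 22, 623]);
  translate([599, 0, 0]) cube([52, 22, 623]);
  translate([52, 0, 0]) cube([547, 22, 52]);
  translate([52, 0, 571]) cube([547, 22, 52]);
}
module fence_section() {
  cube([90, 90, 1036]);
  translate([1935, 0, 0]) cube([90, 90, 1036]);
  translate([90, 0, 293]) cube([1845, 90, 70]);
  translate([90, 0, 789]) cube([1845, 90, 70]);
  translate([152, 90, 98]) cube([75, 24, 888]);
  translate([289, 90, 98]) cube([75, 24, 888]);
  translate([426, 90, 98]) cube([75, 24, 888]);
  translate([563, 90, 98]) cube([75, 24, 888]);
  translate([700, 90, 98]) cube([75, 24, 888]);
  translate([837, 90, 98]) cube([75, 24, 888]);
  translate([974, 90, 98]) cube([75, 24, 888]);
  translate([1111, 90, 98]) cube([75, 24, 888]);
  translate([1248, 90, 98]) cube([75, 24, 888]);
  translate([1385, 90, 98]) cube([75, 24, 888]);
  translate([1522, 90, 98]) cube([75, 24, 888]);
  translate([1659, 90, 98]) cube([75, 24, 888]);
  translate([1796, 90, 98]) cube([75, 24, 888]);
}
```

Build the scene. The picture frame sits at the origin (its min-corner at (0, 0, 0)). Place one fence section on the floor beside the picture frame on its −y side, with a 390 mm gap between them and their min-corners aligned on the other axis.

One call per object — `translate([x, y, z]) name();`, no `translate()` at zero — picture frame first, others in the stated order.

picture_frame();
translate([0, -504, 0]) fence_section();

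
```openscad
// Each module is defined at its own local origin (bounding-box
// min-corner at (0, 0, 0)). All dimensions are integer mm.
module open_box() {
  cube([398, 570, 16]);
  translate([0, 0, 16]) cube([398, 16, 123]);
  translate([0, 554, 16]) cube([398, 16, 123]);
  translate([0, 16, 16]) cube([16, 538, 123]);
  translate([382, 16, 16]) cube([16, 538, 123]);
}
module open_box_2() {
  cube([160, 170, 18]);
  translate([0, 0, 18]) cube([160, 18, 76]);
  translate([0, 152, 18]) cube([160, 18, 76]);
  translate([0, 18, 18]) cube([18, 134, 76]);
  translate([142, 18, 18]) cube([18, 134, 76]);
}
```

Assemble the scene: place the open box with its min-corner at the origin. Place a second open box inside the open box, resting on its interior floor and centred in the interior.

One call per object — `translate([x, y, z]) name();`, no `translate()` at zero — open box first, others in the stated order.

open_box();
translate([119, 200, 16]) open_box_2();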